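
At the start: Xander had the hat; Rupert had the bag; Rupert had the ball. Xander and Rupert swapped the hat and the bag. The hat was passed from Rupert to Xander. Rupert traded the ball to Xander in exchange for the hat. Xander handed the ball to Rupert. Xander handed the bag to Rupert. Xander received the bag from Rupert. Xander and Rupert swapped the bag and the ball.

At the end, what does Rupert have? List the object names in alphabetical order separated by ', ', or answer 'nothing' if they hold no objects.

Answer: bag, hat

Derivation:
Tracking all object holders:
Start: hat:Xander, bag:Rupert, ball:Rupert
Event 1 (swap hat<->bag: now hat:Rupert, bag:Xander). State: hat:Rupert, bag:Xander, ball:Rupert
Event 2 (give hat: Rupert -> Xander). State: hat:Xander, bag:Xander, ball:Rupert
Event 3 (swap ball<->hat: now ball:Xander, hat:Rupert). State: hat:Rupert, bag:Xander, ball:Xander
Event 4 (give ball: Xander -> Rupert). State: hat:Rupert, bag:Xander, ball:Rupert
Event 5 (give bag: Xander -> Rupert). State: hat:Rupert, bag:Rupert, ball:Rupert
Event 6 (give bag: Rupert -> Xander). State: hat:Rupert, bag:Xander, ball:Rupert
Event 7 (swap bag<->ball: now bag:Rupert, ball:Xander). State: hat:Rupert, bag:Rupert, ball:Xander

Final state: hat:Rupert, bag:Rupert, ball:Xander
Rupert holds: bag, hat.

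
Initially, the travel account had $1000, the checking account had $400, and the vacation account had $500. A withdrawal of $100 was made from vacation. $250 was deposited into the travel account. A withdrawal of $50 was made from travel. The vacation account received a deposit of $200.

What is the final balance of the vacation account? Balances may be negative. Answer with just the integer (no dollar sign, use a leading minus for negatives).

Tracking account balances step by step:
Start: travel=1000, checking=400, vacation=500
Event 1 (withdraw 100 from vacation): vacation: 500 - 100 = 400. Balances: travel=1000, checking=400, vacation=400
Event 2 (deposit 250 to travel): travel: 1000 + 250 = 1250. Balances: travel=1250, checking=400, vacation=400
Event 3 (withdraw 50 from travel): travel: 1250 - 50 = 1200. Balances: travel=1200, checking=400, vacation=400
Event 4 (deposit 200 to vacation): vacation: 400 + 200 = 600. Balances: travel=1200, checking=400, vacation=600

Final balance of vacation: 600

Answer: 600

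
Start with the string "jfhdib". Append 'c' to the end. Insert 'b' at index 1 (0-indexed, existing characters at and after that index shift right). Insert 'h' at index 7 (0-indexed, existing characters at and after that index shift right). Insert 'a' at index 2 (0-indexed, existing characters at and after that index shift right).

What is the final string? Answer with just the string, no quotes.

Applying each edit step by step:
Start: "jfhdib"
Op 1 (append 'c'): "jfhdib" -> "jfhdibc"
Op 2 (insert 'b' at idx 1): "jfhdibc" -> "jbfhdibc"
Op 3 (insert 'h' at idx 7): "jbfhdibc" -> "jbfhdibhc"
Op 4 (insert 'a' at idx 2): "jbfhdibhc" -> "jbafhdibhc"

Answer: jbafhdibhc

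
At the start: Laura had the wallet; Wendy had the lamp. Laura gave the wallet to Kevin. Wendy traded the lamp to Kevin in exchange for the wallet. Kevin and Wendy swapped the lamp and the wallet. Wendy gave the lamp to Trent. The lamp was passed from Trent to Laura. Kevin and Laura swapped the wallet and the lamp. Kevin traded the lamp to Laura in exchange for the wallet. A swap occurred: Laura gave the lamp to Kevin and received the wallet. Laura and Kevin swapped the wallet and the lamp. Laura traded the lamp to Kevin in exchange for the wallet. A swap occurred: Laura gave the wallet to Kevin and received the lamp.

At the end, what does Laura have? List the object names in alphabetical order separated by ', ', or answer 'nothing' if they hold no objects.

Tracking all object holders:
Start: wallet:Laura, lamp:Wendy
Event 1 (give wallet: Laura -> Kevin). State: wallet:Kevin, lamp:Wendy
Event 2 (swap lamp<->wallet: now lamp:Kevin, wallet:Wendy). State: wallet:Wendy, lamp:Kevin
Event 3 (swap lamp<->wallet: now lamp:Wendy, wallet:Kevin). State: wallet:Kevin, lamp:Wendy
Event 4 (give lamp: Wendy -> Trent). State: wallet:Kevin, lamp:Trent
Event 5 (give lamp: Trent -> Laura). State: wallet:Kevin, lamp:Laura
Event 6 (swap wallet<->lamp: now wallet:Laura, lamp:Kevin). State: wallet:Laura, lamp:Kevin
Event 7 (swap lamp<->wallet: now lamp:Laura, wallet:Kevin). State: wallet:Kevin, lamp:Laura
Event 8 (swap lamp<->wallet: now lamp:Kevin, wallet:Laura). State: wallet:Laura, lamp:Kevin
Event 9 (swap wallet<->lamp: now wallet:Kevin, lamp:Laura). State: wallet:Kevin, lamp:Laura
Event 10 (swap lamp<->wallet: now lamp:Kevin, wallet:Laura). State: wallet:Laura, lamp:Kevin
Event 11 (swap wallet<->lamp: now wallet:Kevin, lamp:Laura). State: wallet:Kevin, lamp:Laura

Final state: wallet:Kevin, lamp:Laura
Laura holds: lamp.

Answer: lamp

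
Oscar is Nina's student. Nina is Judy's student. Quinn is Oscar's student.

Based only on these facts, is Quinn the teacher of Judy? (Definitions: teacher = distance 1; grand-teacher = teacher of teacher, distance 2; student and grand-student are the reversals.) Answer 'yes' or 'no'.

Reconstructing the teacher chain from the given facts:
  Judy -> Nina -> Oscar -> Quinn
(each arrow means 'teacher of the next')
Positions in the chain (0 = top):
  position of Judy: 0
  position of Nina: 1
  position of Oscar: 2
  position of Quinn: 3

Quinn is at position 3, Judy is at position 0; signed distance (j - i) = -3.
'teacher' requires j - i = 1. Actual distance is -3, so the relation does NOT hold.

Answer: no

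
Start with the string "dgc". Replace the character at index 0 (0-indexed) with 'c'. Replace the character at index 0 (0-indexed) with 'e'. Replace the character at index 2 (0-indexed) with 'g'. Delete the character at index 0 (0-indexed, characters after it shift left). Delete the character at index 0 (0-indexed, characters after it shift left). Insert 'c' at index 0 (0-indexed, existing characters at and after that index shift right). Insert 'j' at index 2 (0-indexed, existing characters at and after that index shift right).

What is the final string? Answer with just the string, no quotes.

Applying each edit step by step:
Start: "dgc"
Op 1 (replace idx 0: 'd' -> 'c'): "dgc" -> "cgc"
Op 2 (replace idx 0: 'c' -> 'e'): "cgc" -> "egc"
Op 3 (replace idx 2: 'c' -> 'g'): "egc" -> "egg"
Op 4 (delete idx 0 = 'e'): "egg" -> "gg"
Op 5 (delete idx 0 = 'g'): "gg" -> "g"
Op 6 (insert 'c' at idx 0): "g" -> "cg"
Op 7 (insert 'j' at idx 2): "cg" -> "cgj"

Answer: cgj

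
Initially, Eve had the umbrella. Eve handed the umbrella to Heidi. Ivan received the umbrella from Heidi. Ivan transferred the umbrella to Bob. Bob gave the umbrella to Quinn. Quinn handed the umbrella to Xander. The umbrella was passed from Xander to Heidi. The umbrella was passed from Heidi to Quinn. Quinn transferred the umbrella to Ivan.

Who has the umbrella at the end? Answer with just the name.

Tracking the umbrella through each event:
Start: Eve has the umbrella.
After event 1: Heidi has the umbrella.
After event 2: Ivan has the umbrella.
After event 3: Bob has the umbrella.
After event 4: Quinn has the umbrella.
After event 5: Xander has the umbrella.
After event 6: Heidi has the umbrella.
After event 7: Quinn has the umbrella.
After event 8: Ivan has the umbrella.

Answer: Ivan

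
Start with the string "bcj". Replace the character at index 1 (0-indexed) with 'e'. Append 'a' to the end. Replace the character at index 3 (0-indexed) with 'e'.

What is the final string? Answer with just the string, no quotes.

Applying each edit step by step:
Start: "bcj"
Op 1 (replace idx 1: 'c' -> 'e'): "bcj" -> "bej"
Op 2 (append 'a'): "bej" -> "beja"
Op 3 (replace idx 3: 'a' -> 'e'): "beja" -> "beje"

Answer: beje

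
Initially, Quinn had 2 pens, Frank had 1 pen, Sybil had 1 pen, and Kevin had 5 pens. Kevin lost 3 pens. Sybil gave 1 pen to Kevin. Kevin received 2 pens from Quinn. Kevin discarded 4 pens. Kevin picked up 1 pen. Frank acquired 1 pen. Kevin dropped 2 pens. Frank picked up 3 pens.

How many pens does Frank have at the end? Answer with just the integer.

Answer: 5

Derivation:
Tracking counts step by step:
Start: Quinn=2, Frank=1, Sybil=1, Kevin=5
Event 1 (Kevin -3): Kevin: 5 -> 2. State: Quinn=2, Frank=1, Sybil=1, Kevin=2
Event 2 (Sybil -> Kevin, 1): Sybil: 1 -> 0, Kevin: 2 -> 3. State: Quinn=2, Frank=1, Sybil=0, Kevin=3
Event 3 (Quinn -> Kevin, 2): Quinn: 2 -> 0, Kevin: 3 -> 5. State: Quinn=0, Frank=1, Sybil=0, Kevin=5
Event 4 (Kevin -4): Kevin: 5 -> 1. State: Quinn=0, Frank=1, Sybil=0, Kevin=1
Event 5 (Kevin +1): Kevin: 1 -> 2. State: Quinn=0, Frank=1, Sybil=0, Kevin=2
Event 6 (Frank +1): Frank: 1 -> 2. State: Quinn=0, Frank=2, Sybil=0, Kevin=2
Event 7 (Kevin -2): Kevin: 2 -> 0. State: Quinn=0, Frank=2, Sybil=0, Kevin=0
Event 8 (Frank +3): Frank: 2 -> 5. State: Quinn=0, Frank=5, Sybil=0, Kevin=0

Frank's final count: 5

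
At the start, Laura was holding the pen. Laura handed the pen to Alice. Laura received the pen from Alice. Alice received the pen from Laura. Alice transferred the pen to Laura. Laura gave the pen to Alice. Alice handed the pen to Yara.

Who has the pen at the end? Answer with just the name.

Tracking the pen through each event:
Start: Laura has the pen.
After event 1: Alice has the pen.
After event 2: Laura has the pen.
After event 3: Alice has the pen.
After event 4: Laura has the pen.
After event 5: Alice has the pen.
After event 6: Yara has the pen.

Answer: Yara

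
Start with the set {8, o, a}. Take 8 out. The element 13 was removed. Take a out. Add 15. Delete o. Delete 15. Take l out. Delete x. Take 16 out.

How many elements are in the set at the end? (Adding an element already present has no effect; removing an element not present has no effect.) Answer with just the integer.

Answer: 0

Derivation:
Tracking the set through each operation:
Start: {8, a, o}
Event 1 (remove 8): removed. Set: {a, o}
Event 2 (remove 13): not present, no change. Set: {a, o}
Event 3 (remove a): removed. Set: {o}
Event 4 (add 15): added. Set: {15, o}
Event 5 (remove o): removed. Set: {15}
Event 6 (remove 15): removed. Set: {}
Event 7 (remove l): not present, no change. Set: {}
Event 8 (remove x): not present, no change. Set: {}
Event 9 (remove 16): not present, no change. Set: {}

Final set: {} (size 0)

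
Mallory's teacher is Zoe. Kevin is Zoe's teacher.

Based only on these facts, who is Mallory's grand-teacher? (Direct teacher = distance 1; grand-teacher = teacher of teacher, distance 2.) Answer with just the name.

Answer: Kevin

Derivation:
Reconstructing the teacher chain from the given facts:
  Kevin -> Zoe -> Mallory
(each arrow means 'teacher of the next')
Positions in the chain (0 = top):
  position of Kevin: 0
  position of Zoe: 1
  position of Mallory: 2

Mallory is at position 2; the grand-teacher is 2 steps up the chain, i.e. position 0: Kevin.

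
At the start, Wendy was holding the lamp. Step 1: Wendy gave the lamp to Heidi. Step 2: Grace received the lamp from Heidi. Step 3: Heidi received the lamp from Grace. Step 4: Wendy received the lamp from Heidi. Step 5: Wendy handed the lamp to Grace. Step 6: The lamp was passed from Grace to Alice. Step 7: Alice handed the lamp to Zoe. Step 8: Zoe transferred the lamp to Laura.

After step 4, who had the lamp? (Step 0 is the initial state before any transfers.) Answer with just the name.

Tracking the lamp holder through step 4:
After step 0 (start): Wendy
After step 1: Heidi
After step 2: Grace
After step 3: Heidi
After step 4: Wendy

At step 4, the holder is Wendy.

Answer: Wendy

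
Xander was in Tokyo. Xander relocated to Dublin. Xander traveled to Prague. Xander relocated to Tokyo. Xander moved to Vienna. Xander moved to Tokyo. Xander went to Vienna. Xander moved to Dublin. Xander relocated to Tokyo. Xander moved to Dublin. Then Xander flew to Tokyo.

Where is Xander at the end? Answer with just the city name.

Tracking Xander's location:
Start: Xander is in Tokyo.
After move 1: Tokyo -> Dublin. Xander is in Dublin.
After move 2: Dublin -> Prague. Xander is in Prague.
After move 3: Prague -> Tokyo. Xander is in Tokyo.
After move 4: Tokyo -> Vienna. Xander is in Vienna.
After move 5: Vienna -> Tokyo. Xander is in Tokyo.
After move 6: Tokyo -> Vienna. Xander is in Vienna.
After move 7: Vienna -> Dublin. Xander is in Dublin.
After move 8: Dublin -> Tokyo. Xander is in Tokyo.
After move 9: Tokyo -> Dublin. Xander is in Dublin.
After move 10: Dublin -> Tokyo. Xander is in Tokyo.

Answer: Tokyo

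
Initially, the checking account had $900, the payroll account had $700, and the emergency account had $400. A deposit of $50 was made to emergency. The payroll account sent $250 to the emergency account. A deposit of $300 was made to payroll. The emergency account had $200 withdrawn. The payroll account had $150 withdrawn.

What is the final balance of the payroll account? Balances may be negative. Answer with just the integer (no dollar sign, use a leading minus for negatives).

Answer: 600

Derivation:
Tracking account balances step by step:
Start: checking=900, payroll=700, emergency=400
Event 1 (deposit 50 to emergency): emergency: 400 + 50 = 450. Balances: checking=900, payroll=700, emergency=450
Event 2 (transfer 250 payroll -> emergency): payroll: 700 - 250 = 450, emergency: 450 + 250 = 700. Balances: checking=900, payroll=450, emergency=700
Event 3 (deposit 300 to payroll): payroll: 450 + 300 = 750. Balances: checking=900, payroll=750, emergency=700
Event 4 (withdraw 200 from emergency): emergency: 700 - 200 = 500. Balances: checking=900, payroll=750, emergency=500
Event 5 (withdraw 150 from payroll): payroll: 750 - 150 = 600. Balances: checking=900, payroll=600, emergency=500

Final balance of payroll: 600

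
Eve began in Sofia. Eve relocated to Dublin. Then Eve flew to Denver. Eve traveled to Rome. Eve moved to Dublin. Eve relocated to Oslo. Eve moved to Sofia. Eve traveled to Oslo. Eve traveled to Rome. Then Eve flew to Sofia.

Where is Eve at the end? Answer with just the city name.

Answer: Sofia

Derivation:
Tracking Eve's location:
Start: Eve is in Sofia.
After move 1: Sofia -> Dublin. Eve is in Dublin.
After move 2: Dublin -> Denver. Eve is in Denver.
After move 3: Denver -> Rome. Eve is in Rome.
After move 4: Rome -> Dublin. Eve is in Dublin.
After move 5: Dublin -> Oslo. Eve is in Oslo.
After move 6: Oslo -> Sofia. Eve is in Sofia.
After move 7: Sofia -> Oslo. Eve is in Oslo.
After move 8: Oslo -> Rome. Eve is in Rome.
After move 9: Rome -> Sofia. Eve is in Sofia.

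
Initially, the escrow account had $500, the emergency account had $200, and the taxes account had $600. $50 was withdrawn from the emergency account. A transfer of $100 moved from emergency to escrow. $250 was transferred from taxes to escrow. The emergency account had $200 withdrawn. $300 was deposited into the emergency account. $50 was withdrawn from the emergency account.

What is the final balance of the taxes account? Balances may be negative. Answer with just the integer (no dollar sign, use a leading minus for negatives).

Tracking account balances step by step:
Start: escrow=500, emergency=200, taxes=600
Event 1 (withdraw 50 from emergency): emergency: 200 - 50 = 150. Balances: escrow=500, emergency=150, taxes=600
Event 2 (transfer 100 emergency -> escrow): emergency: 150 - 100 = 50, escrow: 500 + 100 = 600. Balances: escrow=600, emergency=50, taxes=600
Event 3 (transfer 250 taxes -> escrow): taxes: 600 - 250 = 350, escrow: 600 + 250 = 850. Balances: escrow=850, emergency=50, taxes=350
Event 4 (withdraw 200 from emergency): emergency: 50 - 200 = -150. Balances: escrow=850, emergency=-150, taxes=350
Event 5 (deposit 300 to emergency): emergency: -150 + 300 = 150. Balances: escrow=850, emergency=150, taxes=350
Event 6 (withdraw 50 from emergency): emergency: 150 - 50 = 100. Balances: escrow=850, emergency=100, taxes=350

Final balance of taxes: 350

Answer: 350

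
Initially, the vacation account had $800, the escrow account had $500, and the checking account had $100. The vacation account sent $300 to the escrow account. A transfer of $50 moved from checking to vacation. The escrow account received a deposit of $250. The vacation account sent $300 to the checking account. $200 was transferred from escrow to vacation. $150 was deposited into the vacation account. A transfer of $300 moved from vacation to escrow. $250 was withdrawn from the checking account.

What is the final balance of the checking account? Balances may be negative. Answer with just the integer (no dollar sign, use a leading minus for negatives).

Tracking account balances step by step:
Start: vacation=800, escrow=500, checking=100
Event 1 (transfer 300 vacation -> escrow): vacation: 800 - 300 = 500, escrow: 500 + 300 = 800. Balances: vacation=500, escrow=800, checking=100
Event 2 (transfer 50 checking -> vacation): checking: 100 - 50 = 50, vacation: 500 + 50 = 550. Balances: vacation=550, escrow=800, checking=50
Event 3 (deposit 250 to escrow): escrow: 800 + 250 = 1050. Balances: vacation=550, escrow=1050, checking=50
Event 4 (transfer 300 vacation -> checking): vacation: 550 - 300 = 250, checking: 50 + 300 = 350. Balances: vacation=250, escrow=1050, checking=350
Event 5 (transfer 200 escrow -> vacation): escrow: 1050 - 200 = 850, vacation: 250 + 200 = 450. Balances: vacation=450, escrow=850, checking=350
Event 6 (deposit 150 to vacation): vacation: 450 + 150 = 600. Balances: vacation=600, escrow=850, checking=350
Event 7 (transfer 300 vacation -> escrow): vacation: 600 - 300 = 300, escrow: 850 + 300 = 1150. Balances: vacation=300, escrow=1150, checking=350
Event 8 (withdraw 250 from checking): checking: 350 - 250 = 100. Balances: vacation=300, escrow=1150, checking=100

Final balance of checking: 100

Answer: 100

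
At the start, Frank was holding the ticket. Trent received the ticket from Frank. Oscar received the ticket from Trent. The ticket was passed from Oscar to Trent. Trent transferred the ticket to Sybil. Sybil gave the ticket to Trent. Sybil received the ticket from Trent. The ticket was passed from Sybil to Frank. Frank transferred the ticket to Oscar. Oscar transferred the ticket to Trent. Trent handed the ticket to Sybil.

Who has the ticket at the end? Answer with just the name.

Answer: Sybil

Derivation:
Tracking the ticket through each event:
Start: Frank has the ticket.
After event 1: Trent has the ticket.
After event 2: Oscar has the ticket.
After event 3: Trent has the ticket.
After event 4: Sybil has the ticket.
After event 5: Trent has the ticket.
After event 6: Sybil has the ticket.
After event 7: Frank has the ticket.
After event 8: Oscar has the ticket.
After event 9: Trent has the ticket.
After event 10: Sybil has the ticket.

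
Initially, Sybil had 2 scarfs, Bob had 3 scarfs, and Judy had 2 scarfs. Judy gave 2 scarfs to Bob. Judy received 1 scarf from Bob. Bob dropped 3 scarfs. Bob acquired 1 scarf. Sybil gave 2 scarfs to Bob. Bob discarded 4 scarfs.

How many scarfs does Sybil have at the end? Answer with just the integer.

Tracking counts step by step:
Start: Sybil=2, Bob=3, Judy=2
Event 1 (Judy -> Bob, 2): Judy: 2 -> 0, Bob: 3 -> 5. State: Sybil=2, Bob=5, Judy=0
Event 2 (Bob -> Judy, 1): Bob: 5 -> 4, Judy: 0 -> 1. State: Sybil=2, Bob=4, Judy=1
Event 3 (Bob -3): Bob: 4 -> 1. State: Sybil=2, Bob=1, Judy=1
Event 4 (Bob +1): Bob: 1 -> 2. State: Sybil=2, Bob=2, Judy=1
Event 5 (Sybil -> Bob, 2): Sybil: 2 -> 0, Bob: 2 -> 4. State: Sybil=0, Bob=4, Judy=1
Event 6 (Bob -4): Bob: 4 -> 0. State: Sybil=0, Bob=0, Judy=1

Sybil's final count: 0

Answer: 0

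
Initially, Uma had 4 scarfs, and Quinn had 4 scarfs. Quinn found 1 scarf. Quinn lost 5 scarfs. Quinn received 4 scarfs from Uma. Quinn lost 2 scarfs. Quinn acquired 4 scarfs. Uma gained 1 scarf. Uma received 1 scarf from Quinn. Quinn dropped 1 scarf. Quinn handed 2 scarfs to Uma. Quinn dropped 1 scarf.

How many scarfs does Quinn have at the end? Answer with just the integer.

Answer: 1

Derivation:
Tracking counts step by step:
Start: Uma=4, Quinn=4
Event 1 (Quinn +1): Quinn: 4 -> 5. State: Uma=4, Quinn=5
Event 2 (Quinn -5): Quinn: 5 -> 0. State: Uma=4, Quinn=0
Event 3 (Uma -> Quinn, 4): Uma: 4 -> 0, Quinn: 0 -> 4. State: Uma=0, Quinn=4
Event 4 (Quinn -2): Quinn: 4 -> 2. State: Uma=0, Quinn=2
Event 5 (Quinn +4): Quinn: 2 -> 6. State: Uma=0, Quinn=6
Event 6 (Uma +1): Uma: 0 -> 1. State: Uma=1, Quinn=6
Event 7 (Quinn -> Uma, 1): Quinn: 6 -> 5, Uma: 1 -> 2. State: Uma=2, Quinn=5
Event 8 (Quinn -1): Quinn: 5 -> 4. State: Uma=2, Quinn=4
Event 9 (Quinn -> Uma, 2): Quinn: 4 -> 2, Uma: 2 -> 4. State: Uma=4, Quinn=2
Event 10 (Quinn -1): Quinn: 2 -> 1. State: Uma=4, Quinn=1

Quinn's final count: 1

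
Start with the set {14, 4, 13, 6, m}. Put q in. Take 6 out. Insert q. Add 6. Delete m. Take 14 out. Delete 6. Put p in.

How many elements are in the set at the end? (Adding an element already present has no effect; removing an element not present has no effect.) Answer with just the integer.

Answer: 4

Derivation:
Tracking the set through each operation:
Start: {13, 14, 4, 6, m}
Event 1 (add q): added. Set: {13, 14, 4, 6, m, q}
Event 2 (remove 6): removed. Set: {13, 14, 4, m, q}
Event 3 (add q): already present, no change. Set: {13, 14, 4, m, q}
Event 4 (add 6): added. Set: {13, 14, 4, 6, m, q}
Event 5 (remove m): removed. Set: {13, 14, 4, 6, q}
Event 6 (remove 14): removed. Set: {13, 4, 6, q}
Event 7 (remove 6): removed. Set: {13, 4, q}
Event 8 (add p): added. Set: {13, 4, p, q}

Final set: {13, 4, p, q} (size 4)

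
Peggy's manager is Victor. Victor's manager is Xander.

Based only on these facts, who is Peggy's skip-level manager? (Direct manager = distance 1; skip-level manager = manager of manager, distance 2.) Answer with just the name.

Reconstructing the manager chain from the given facts:
  Xander -> Victor -> Peggy
(each arrow means 'manager of the next')
Positions in the chain (0 = top):
  position of Xander: 0
  position of Victor: 1
  position of Peggy: 2

Peggy is at position 2; the skip-level manager is 2 steps up the chain, i.e. position 0: Xander.

Answer: Xander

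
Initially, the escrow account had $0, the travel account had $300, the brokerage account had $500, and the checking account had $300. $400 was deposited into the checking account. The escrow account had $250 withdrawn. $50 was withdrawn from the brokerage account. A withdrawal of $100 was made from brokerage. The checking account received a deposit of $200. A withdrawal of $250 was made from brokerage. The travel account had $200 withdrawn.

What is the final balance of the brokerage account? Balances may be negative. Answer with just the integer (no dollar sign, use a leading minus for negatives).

Tracking account balances step by step:
Start: escrow=0, travel=300, brokerage=500, checking=300
Event 1 (deposit 400 to checking): checking: 300 + 400 = 700. Balances: escrow=0, travel=300, brokerage=500, checking=700
Event 2 (withdraw 250 from escrow): escrow: 0 - 250 = -250. Balances: escrow=-250, travel=300, brokerage=500, checking=700
Event 3 (withdraw 50 from brokerage): brokerage: 500 - 50 = 450. Balances: escrow=-250, travel=300, brokerage=450, checking=700
Event 4 (withdraw 100 from brokerage): brokerage: 450 - 100 = 350. Balances: escrow=-250, travel=300, brokerage=350, checking=700
Event 5 (deposit 200 to checking): checking: 700 + 200 = 900. Balances: escrow=-250, travel=300, brokerage=350, checking=900
Event 6 (withdraw 250 from brokerage): brokerage: 350 - 250 = 100. Balances: escrow=-250, travel=300, brokerage=100, checking=900
Event 7 (withdraw 200 from travel): travel: 300 - 200 = 100. Balances: escrow=-250, travel=100, brokerage=100, checking=900

Final balance of brokerage: 100

Answer: 100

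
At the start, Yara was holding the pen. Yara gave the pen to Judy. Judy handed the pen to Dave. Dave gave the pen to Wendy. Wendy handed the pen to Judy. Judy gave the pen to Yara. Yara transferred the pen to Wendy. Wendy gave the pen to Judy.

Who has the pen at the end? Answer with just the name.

Tracking the pen through each event:
Start: Yara has the pen.
After event 1: Judy has the pen.
After event 2: Dave has the pen.
After event 3: Wendy has the pen.
After event 4: Judy has the pen.
After event 5: Yara has the pen.
After event 6: Wendy has the pen.
After event 7: Judy has the pen.

Answer: Judy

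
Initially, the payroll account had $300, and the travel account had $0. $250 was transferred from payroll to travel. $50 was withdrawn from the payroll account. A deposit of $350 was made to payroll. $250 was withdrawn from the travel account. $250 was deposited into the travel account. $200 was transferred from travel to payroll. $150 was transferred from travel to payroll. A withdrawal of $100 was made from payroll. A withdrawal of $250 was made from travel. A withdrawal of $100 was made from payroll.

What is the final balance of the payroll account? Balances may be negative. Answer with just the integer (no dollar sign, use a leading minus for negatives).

Answer: 500

Derivation:
Tracking account balances step by step:
Start: payroll=300, travel=0
Event 1 (transfer 250 payroll -> travel): payroll: 300 - 250 = 50, travel: 0 + 250 = 250. Balances: payroll=50, travel=250
Event 2 (withdraw 50 from payroll): payroll: 50 - 50 = 0. Balances: payroll=0, travel=250
Event 3 (deposit 350 to payroll): payroll: 0 + 350 = 350. Balances: payroll=350, travel=250
Event 4 (withdraw 250 from travel): travel: 250 - 250 = 0. Balances: payroll=350, travel=0
Event 5 (deposit 250 to travel): travel: 0 + 250 = 250. Balances: payroll=350, travel=250
Event 6 (transfer 200 travel -> payroll): travel: 250 - 200 = 50, payroll: 350 + 200 = 550. Balances: payroll=550, travel=50
Event 7 (transfer 150 travel -> payroll): travel: 50 - 150 = -100, payroll: 550 + 150 = 700. Balances: payroll=700, travel=-100
Event 8 (withdraw 100 from payroll): payroll: 700 - 100 = 600. Balances: payroll=600, travel=-100
Event 9 (withdraw 250 from travel): travel: -100 - 250 = -350. Balances: payroll=600, travel=-350
Event 10 (withdraw 100 from payroll): payroll: 600 - 100 = 500. Balances: payroll=500, travel=-350

Final balance of payroll: 500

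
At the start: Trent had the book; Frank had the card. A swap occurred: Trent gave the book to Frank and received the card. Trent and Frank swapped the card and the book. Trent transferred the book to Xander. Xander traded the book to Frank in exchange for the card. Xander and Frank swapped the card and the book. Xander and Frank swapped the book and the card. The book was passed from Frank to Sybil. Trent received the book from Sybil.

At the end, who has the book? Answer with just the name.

Answer: Trent

Derivation:
Tracking all object holders:
Start: book:Trent, card:Frank
Event 1 (swap book<->card: now book:Frank, card:Trent). State: book:Frank, card:Trent
Event 2 (swap card<->book: now card:Frank, book:Trent). State: book:Trent, card:Frank
Event 3 (give book: Trent -> Xander). State: book:Xander, card:Frank
Event 4 (swap book<->card: now book:Frank, card:Xander). State: book:Frank, card:Xander
Event 5 (swap card<->book: now card:Frank, book:Xander). State: book:Xander, card:Frank
Event 6 (swap book<->card: now book:Frank, card:Xander). State: book:Frank, card:Xander
Event 7 (give book: Frank -> Sybil). State: book:Sybil, card:Xander
Event 8 (give book: Sybil -> Trent). State: book:Trent, card:Xander

Final state: book:Trent, card:Xander
The book is held by Trent.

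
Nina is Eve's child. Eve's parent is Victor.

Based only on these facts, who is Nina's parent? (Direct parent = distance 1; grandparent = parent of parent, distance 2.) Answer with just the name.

Reconstructing the parent chain from the given facts:
  Victor -> Eve -> Nina
(each arrow means 'parent of the next')
Positions in the chain (0 = top):
  position of Victor: 0
  position of Eve: 1
  position of Nina: 2

Nina is at position 2; the parent is 1 step up the chain, i.e. position 1: Eve.

Answer: Eve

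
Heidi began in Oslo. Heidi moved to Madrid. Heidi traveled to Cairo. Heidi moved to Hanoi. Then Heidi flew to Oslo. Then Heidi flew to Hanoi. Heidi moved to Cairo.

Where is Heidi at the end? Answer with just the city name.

Tracking Heidi's location:
Start: Heidi is in Oslo.
After move 1: Oslo -> Madrid. Heidi is in Madrid.
After move 2: Madrid -> Cairo. Heidi is in Cairo.
After move 3: Cairo -> Hanoi. Heidi is in Hanoi.
After move 4: Hanoi -> Oslo. Heidi is in Oslo.
After move 5: Oslo -> Hanoi. Heidi is in Hanoi.
After move 6: Hanoi -> Cairo. Heidi is in Cairo.

Answer: Cairo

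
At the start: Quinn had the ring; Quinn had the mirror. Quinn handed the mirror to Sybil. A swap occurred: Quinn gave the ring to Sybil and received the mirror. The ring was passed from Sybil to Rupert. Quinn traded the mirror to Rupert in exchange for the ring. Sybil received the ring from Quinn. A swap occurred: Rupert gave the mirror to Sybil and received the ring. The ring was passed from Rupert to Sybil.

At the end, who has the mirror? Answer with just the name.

Answer: Sybil

Derivation:
Tracking all object holders:
Start: ring:Quinn, mirror:Quinn
Event 1 (give mirror: Quinn -> Sybil). State: ring:Quinn, mirror:Sybil
Event 2 (swap ring<->mirror: now ring:Sybil, mirror:Quinn). State: ring:Sybil, mirror:Quinn
Event 3 (give ring: Sybil -> Rupert). State: ring:Rupert, mirror:Quinn
Event 4 (swap mirror<->ring: now mirror:Rupert, ring:Quinn). State: ring:Quinn, mirror:Rupert
Event 5 (give ring: Quinn -> Sybil). State: ring:Sybil, mirror:Rupert
Event 6 (swap mirror<->ring: now mirror:Sybil, ring:Rupert). State: ring:Rupert, mirror:Sybil
Event 7 (give ring: Rupert -> Sybil). State: ring:Sybil, mirror:Sybil

Final state: ring:Sybil, mirror:Sybil
The mirror is held by Sybil.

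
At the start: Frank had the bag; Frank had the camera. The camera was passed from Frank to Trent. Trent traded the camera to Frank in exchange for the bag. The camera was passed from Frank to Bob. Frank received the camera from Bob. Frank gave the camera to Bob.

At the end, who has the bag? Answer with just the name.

Tracking all object holders:
Start: bag:Frank, camera:Frank
Event 1 (give camera: Frank -> Trent). State: bag:Frank, camera:Trent
Event 2 (swap camera<->bag: now camera:Frank, bag:Trent). State: bag:Trent, camera:Frank
Event 3 (give camera: Frank -> Bob). State: bag:Trent, camera:Bob
Event 4 (give camera: Bob -> Frank). State: bag:Trent, camera:Frank
Event 5 (give camera: Frank -> Bob). State: bag:Trent, camera:Bob

Final state: bag:Trent, camera:Bob
The bag is held by Trent.

Answer: Trent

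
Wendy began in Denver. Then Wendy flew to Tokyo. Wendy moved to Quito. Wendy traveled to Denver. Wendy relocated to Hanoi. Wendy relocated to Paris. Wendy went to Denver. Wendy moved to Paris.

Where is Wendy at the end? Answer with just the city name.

Answer: Paris

Derivation:
Tracking Wendy's location:
Start: Wendy is in Denver.
After move 1: Denver -> Tokyo. Wendy is in Tokyo.
After move 2: Tokyo -> Quito. Wendy is in Quito.
After move 3: Quito -> Denver. Wendy is in Denver.
After move 4: Denver -> Hanoi. Wendy is in Hanoi.
After move 5: Hanoi -> Paris. Wendy is in Paris.
After move 6: Paris -> Denver. Wendy is in Denver.
After move 7: Denver -> Paris. Wendy is in Paris.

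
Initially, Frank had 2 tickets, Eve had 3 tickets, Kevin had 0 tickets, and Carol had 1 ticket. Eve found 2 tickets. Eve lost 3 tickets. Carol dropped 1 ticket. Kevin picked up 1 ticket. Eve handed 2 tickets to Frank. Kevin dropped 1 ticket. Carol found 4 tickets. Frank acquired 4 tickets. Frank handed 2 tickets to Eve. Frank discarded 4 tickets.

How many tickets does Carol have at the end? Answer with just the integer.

Tracking counts step by step:
Start: Frank=2, Eve=3, Kevin=0, Carol=1
Event 1 (Eve +2): Eve: 3 -> 5. State: Frank=2, Eve=5, Kevin=0, Carol=1
Event 2 (Eve -3): Eve: 5 -> 2. State: Frank=2, Eve=2, Kevin=0, Carol=1
Event 3 (Carol -1): Carol: 1 -> 0. State: Frank=2, Eve=2, Kevin=0, Carol=0
Event 4 (Kevin +1): Kevin: 0 -> 1. State: Frank=2, Eve=2, Kevin=1, Carol=0
Event 5 (Eve -> Frank, 2): Eve: 2 -> 0, Frank: 2 -> 4. State: Frank=4, Eve=0, Kevin=1, Carol=0
Event 6 (Kevin -1): Kevin: 1 -> 0. State: Frank=4, Eve=0, Kevin=0, Carol=0
Event 7 (Carol +4): Carol: 0 -> 4. State: Frank=4, Eve=0, Kevin=0, Carol=4
Event 8 (Frank +4): Frank: 4 -> 8. State: Frank=8, Eve=0, Kevin=0, Carol=4
Event 9 (Frank -> Eve, 2): Frank: 8 -> 6, Eve: 0 -> 2. State: Frank=6, Eve=2, Kevin=0, Carol=4
Event 10 (Frank -4): Frank: 6 -> 2. State: Frank=2, Eve=2, Kevin=0, Carol=4

Carol's final count: 4

Answer: 4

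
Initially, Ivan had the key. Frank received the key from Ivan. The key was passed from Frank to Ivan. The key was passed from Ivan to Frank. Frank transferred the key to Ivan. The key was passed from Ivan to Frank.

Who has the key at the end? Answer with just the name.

Tracking the key through each event:
Start: Ivan has the key.
After event 1: Frank has the key.
After event 2: Ivan has the key.
After event 3: Frank has the key.
After event 4: Ivan has the key.
After event 5: Frank has the key.

Answer: Frank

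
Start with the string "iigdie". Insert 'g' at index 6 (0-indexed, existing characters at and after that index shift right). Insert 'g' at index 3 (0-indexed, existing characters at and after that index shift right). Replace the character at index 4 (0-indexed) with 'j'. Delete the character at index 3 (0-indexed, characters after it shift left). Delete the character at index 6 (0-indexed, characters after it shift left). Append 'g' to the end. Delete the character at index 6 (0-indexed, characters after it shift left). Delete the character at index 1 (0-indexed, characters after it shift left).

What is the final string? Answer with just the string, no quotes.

Applying each edit step by step:
Start: "iigdie"
Op 1 (insert 'g' at idx 6): "iigdie" -> "iigdieg"
Op 2 (insert 'g' at idx 3): "iigdieg" -> "iiggdieg"
Op 3 (replace idx 4: 'd' -> 'j'): "iiggdieg" -> "iiggjieg"
Op 4 (delete idx 3 = 'g'): "iiggjieg" -> "iigjieg"
Op 5 (delete idx 6 = 'g'): "iigjieg" -> "iigjie"
Op 6 (append 'g'): "iigjie" -> "iigjieg"
Op 7 (delete idx 6 = 'g'): "iigjieg" -> "iigjie"
Op 8 (delete idx 1 = 'i'): "iigjie" -> "igjie"

Answer: igjie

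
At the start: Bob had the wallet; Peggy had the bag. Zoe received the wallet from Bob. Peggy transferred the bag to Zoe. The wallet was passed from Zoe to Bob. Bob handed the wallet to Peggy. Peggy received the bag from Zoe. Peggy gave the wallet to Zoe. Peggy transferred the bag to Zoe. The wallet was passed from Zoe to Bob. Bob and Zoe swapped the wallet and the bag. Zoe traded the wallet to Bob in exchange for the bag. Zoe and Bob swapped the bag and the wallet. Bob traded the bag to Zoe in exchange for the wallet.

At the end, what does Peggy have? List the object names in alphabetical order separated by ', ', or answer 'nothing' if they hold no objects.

Answer: nothing

Derivation:
Tracking all object holders:
Start: wallet:Bob, bag:Peggy
Event 1 (give wallet: Bob -> Zoe). State: wallet:Zoe, bag:Peggy
Event 2 (give bag: Peggy -> Zoe). State: wallet:Zoe, bag:Zoe
Event 3 (give wallet: Zoe -> Bob). State: wallet:Bob, bag:Zoe
Event 4 (give wallet: Bob -> Peggy). State: wallet:Peggy, bag:Zoe
Event 5 (give bag: Zoe -> Peggy). State: wallet:Peggy, bag:Peggy
Event 6 (give wallet: Peggy -> Zoe). State: wallet:Zoe, bag:Peggy
Event 7 (give bag: Peggy -> Zoe). State: wallet:Zoe, bag:Zoe
Event 8 (give wallet: Zoe -> Bob). State: wallet:Bob, bag:Zoe
Event 9 (swap wallet<->bag: now wallet:Zoe, bag:Bob). State: wallet:Zoe, bag:Bob
Event 10 (swap wallet<->bag: now wallet:Bob, bag:Zoe). State: wallet:Bob, bag:Zoe
Event 11 (swap bag<->wallet: now bag:Bob, wallet:Zoe). State: wallet:Zoe, bag:Bob
Event 12 (swap bag<->wallet: now bag:Zoe, wallet:Bob). State: wallet:Bob, bag:Zoe

Final state: wallet:Bob, bag:Zoe
Peggy holds: (nothing).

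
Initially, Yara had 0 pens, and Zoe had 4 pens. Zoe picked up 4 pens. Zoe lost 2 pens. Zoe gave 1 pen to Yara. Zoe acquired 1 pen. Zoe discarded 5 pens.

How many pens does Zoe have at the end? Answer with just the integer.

Answer: 1

Derivation:
Tracking counts step by step:
Start: Yara=0, Zoe=4
Event 1 (Zoe +4): Zoe: 4 -> 8. State: Yara=0, Zoe=8
Event 2 (Zoe -2): Zoe: 8 -> 6. State: Yara=0, Zoe=6
Event 3 (Zoe -> Yara, 1): Zoe: 6 -> 5, Yara: 0 -> 1. State: Yara=1, Zoe=5
Event 4 (Zoe +1): Zoe: 5 -> 6. State: Yara=1, Zoe=6
Event 5 (Zoe -5): Zoe: 6 -> 1. State: Yara=1, Zoe=1

Zoe's final count: 1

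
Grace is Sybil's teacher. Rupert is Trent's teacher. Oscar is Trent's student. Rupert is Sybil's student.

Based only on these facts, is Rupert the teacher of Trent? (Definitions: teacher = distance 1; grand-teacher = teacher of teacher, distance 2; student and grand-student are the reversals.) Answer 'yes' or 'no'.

Answer: yes

Derivation:
Reconstructing the teacher chain from the given facts:
  Grace -> Sybil -> Rupert -> Trent -> Oscar
(each arrow means 'teacher of the next')
Positions in the chain (0 = top):
  position of Grace: 0
  position of Sybil: 1
  position of Rupert: 2
  position of Trent: 3
  position of Oscar: 4

Rupert is at position 2, Trent is at position 3; signed distance (j - i) = 1.
'teacher' requires j - i = 1. Actual distance is 1, so the relation HOLDS.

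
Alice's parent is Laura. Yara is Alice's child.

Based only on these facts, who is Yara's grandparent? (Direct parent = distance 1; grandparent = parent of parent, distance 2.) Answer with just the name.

Answer: Laura

Derivation:
Reconstructing the parent chain from the given facts:
  Laura -> Alice -> Yara
(each arrow means 'parent of the next')
Positions in the chain (0 = top):
  position of Laura: 0
  position of Alice: 1
  position of Yara: 2

Yara is at position 2; the grandparent is 2 steps up the chain, i.e. position 0: Laura.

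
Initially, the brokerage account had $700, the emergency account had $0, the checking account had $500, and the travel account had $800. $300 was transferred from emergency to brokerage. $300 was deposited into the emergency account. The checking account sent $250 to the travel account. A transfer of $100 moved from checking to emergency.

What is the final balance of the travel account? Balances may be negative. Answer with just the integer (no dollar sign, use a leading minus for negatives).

Tracking account balances step by step:
Start: brokerage=700, emergency=0, checking=500, travel=800
Event 1 (transfer 300 emergency -> brokerage): emergency: 0 - 300 = -300, brokerage: 700 + 300 = 1000. Balances: brokerage=1000, emergency=-300, checking=500, travel=800
Event 2 (deposit 300 to emergency): emergency: -300 + 300 = 0. Balances: brokerage=1000, emergency=0, checking=500, travel=800
Event 3 (transfer 250 checking -> travel): checking: 500 - 250 = 250, travel: 800 + 250 = 1050. Balances: brokerage=1000, emergency=0, checking=250, travel=1050
Event 4 (transfer 100 checking -> emergency): checking: 250 - 100 = 150, emergency: 0 + 100 = 100. Balances: brokerage=1000, emergency=100, checking=150, travel=1050

Final balance of travel: 1050

Answer: 1050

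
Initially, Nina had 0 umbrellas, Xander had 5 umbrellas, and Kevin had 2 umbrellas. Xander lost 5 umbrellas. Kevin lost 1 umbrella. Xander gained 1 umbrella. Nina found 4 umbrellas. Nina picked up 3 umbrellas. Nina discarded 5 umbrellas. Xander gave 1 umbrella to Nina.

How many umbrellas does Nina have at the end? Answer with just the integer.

Tracking counts step by step:
Start: Nina=0, Xander=5, Kevin=2
Event 1 (Xander -5): Xander: 5 -> 0. State: Nina=0, Xander=0, Kevin=2
Event 2 (Kevin -1): Kevin: 2 -> 1. State: Nina=0, Xander=0, Kevin=1
Event 3 (Xander +1): Xander: 0 -> 1. State: Nina=0, Xander=1, Kevin=1
Event 4 (Nina +4): Nina: 0 -> 4. State: Nina=4, Xander=1, Kevin=1
Event 5 (Nina +3): Nina: 4 -> 7. State: Nina=7, Xander=1, Kevin=1
Event 6 (Nina -5): Nina: 7 -> 2. State: Nina=2, Xander=1, Kevin=1
Event 7 (Xander -> Nina, 1): Xander: 1 -> 0, Nina: 2 -> 3. State: Nina=3, Xander=0, Kevin=1

Nina's final count: 3

Answer: 3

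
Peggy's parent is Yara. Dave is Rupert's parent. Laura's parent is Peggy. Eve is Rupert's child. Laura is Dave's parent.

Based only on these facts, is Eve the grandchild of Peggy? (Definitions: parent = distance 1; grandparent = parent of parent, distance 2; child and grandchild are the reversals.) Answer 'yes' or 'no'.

Reconstructing the parent chain from the given facts:
  Yara -> Peggy -> Laura -> Dave -> Rupert -> Eve
(each arrow means 'parent of the next')
Positions in the chain (0 = top):
  position of Yara: 0
  position of Peggy: 1
  position of Laura: 2
  position of Dave: 3
  position of Rupert: 4
  position of Eve: 5

Eve is at position 5, Peggy is at position 1; signed distance (j - i) = -4.
'grandchild' requires j - i = -2. Actual distance is -4, so the relation does NOT hold.

Answer: no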